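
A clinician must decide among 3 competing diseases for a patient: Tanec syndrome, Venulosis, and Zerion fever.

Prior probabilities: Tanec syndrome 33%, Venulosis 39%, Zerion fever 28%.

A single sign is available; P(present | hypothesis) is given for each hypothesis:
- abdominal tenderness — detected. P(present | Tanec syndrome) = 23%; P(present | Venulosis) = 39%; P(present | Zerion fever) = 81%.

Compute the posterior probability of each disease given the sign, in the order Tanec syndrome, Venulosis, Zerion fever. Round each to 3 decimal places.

0.167, 0.334, 0.499

For each hypothesis, the unnormalized posterior weight is prior × likelihood:
  Tanec syndrome: 0.33 × 0.23 = 0.0759
  Venulosis: 0.39 × 0.39 = 0.1521
  Zerion fever: 0.28 × 0.81 = 0.2268
Normalizing constant Z = 0.0759 + 0.1521 + 0.2268 = 0.4548.
P(Tanec syndrome | evidence) = 0.0759 / 0.4548 ≈ 0.167
P(Venulosis | evidence) = 0.1521 / 0.4548 ≈ 0.334
P(Zerion fever | evidence) = 0.2268 / 0.4548 ≈ 0.499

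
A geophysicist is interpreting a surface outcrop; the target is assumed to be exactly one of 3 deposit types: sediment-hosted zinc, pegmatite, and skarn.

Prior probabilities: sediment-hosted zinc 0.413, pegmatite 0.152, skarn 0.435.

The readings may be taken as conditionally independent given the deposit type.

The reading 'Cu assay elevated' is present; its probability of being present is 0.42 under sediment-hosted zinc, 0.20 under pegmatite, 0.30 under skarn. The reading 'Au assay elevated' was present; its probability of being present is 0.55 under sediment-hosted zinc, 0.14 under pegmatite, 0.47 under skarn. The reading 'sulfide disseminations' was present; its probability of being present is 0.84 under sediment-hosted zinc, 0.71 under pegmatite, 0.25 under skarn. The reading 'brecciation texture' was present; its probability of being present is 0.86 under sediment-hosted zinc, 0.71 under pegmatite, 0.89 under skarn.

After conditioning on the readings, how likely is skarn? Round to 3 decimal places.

0.161

By Bayes' rule with conditional independence, the unnormalized weight for each hypothesis is prior × ∏ likelihoods:
  sediment-hosted zinc: 0.413 × 0.42 × 0.55 × 0.84 × 0.86 = 0.068919
  pegmatite: 0.152 × 0.20 × 0.14 × 0.71 × 0.71 = 0.0021454
  skarn: 0.435 × 0.30 × 0.47 × 0.25 × 0.89 = 0.013647
The unnormalized weights sum to 0.084712.
P(skarn | evidence) = 0.013647 / 0.084712 ≈ 0.161.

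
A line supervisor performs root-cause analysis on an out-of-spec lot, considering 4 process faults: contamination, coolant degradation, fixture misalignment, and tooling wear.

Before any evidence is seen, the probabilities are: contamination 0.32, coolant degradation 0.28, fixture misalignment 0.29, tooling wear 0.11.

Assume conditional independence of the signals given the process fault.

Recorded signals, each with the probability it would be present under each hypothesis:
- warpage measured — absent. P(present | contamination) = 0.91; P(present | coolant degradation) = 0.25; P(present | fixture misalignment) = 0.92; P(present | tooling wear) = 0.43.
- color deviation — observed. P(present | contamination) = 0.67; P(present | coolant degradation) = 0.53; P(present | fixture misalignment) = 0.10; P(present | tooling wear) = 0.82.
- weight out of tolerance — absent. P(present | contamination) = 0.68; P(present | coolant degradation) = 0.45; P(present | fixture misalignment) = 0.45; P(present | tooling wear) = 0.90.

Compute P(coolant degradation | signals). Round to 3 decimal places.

0.829

Multiply each prior by the joint likelihood of the signal pattern (using 1 − P(present | H) for each absent signal):
  contamination: 0.32 × (1 − 0.91) × 0.67 × (1 − 0.68) = 0.0061747
  coolant degradation: 0.28 × (1 − 0.25) × 0.53 × (1 − 0.45) = 0.061215
  fixture misalignment: 0.29 × (1 − 0.92) × 0.10 × (1 − 0.45) = 0.001276
  tooling wear: 0.11 × (1 − 0.43) × 0.82 × (1 − 0.90) = 0.0051414
The unnormalized weights sum to 0.073807.
P(coolant degradation | evidence) = 0.061215 / 0.073807 ≈ 0.829.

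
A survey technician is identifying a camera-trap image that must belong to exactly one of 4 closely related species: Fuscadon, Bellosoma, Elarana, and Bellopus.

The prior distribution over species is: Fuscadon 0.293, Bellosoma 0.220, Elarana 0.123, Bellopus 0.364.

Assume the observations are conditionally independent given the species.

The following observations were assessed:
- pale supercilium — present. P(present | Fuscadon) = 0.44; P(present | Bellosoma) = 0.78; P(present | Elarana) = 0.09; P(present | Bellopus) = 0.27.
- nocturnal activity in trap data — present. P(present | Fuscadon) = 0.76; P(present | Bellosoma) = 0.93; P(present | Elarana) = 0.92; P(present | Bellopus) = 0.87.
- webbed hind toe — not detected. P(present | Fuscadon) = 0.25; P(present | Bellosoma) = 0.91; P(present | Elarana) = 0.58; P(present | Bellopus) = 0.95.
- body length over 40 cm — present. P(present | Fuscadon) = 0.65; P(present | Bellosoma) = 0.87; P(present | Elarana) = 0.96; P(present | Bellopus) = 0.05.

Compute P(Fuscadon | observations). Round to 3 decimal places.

0.740

By Bayes' rule with conditional independence, the unnormalized weight for each hypothesis is prior × ∏ likelihoods (using 1 − P(present | H) for each absent observation):
  Fuscadon: 0.293 × 0.44 × 0.76 × (1 − 0.25) × 0.65 = 0.047765
  Bellosoma: 0.220 × 0.78 × 0.93 × (1 − 0.91) × 0.87 = 0.012496
  Elarana: 0.123 × 0.09 × 0.92 × (1 − 0.58) × 0.96 = 0.0041064
  Bellopus: 0.364 × 0.27 × 0.87 × (1 − 0.95) × 0.05 = 0.00021376
Marginal likelihood of the evidence = 0.064581.
P(Fuscadon | evidence) = 0.047765 / 0.064581 ≈ 0.740.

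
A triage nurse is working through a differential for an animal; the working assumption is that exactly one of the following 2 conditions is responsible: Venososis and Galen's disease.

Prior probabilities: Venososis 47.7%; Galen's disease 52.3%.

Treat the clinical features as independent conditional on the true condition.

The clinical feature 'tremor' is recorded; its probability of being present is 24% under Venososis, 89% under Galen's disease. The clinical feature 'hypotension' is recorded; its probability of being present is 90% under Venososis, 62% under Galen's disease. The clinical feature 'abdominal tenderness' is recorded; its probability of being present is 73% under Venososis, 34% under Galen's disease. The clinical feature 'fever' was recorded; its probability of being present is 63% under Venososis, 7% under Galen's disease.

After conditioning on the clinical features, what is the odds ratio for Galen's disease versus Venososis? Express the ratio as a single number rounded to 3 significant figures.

Unnormalized posterior weight (prior times the clinical feature likelihoods) for each of the two hypotheses:
  Galen's disease: 0.523 × 0.89 × 0.62 × 0.34 × 0.07 = 0.0068685
  Venososis: 0.477 × 0.24 × 0.90 × 0.73 × 0.63 = 0.047384
Odds(Galen's disease : Venososis) = 0.0068685 / 0.047384 ≈ 0.145.

0.145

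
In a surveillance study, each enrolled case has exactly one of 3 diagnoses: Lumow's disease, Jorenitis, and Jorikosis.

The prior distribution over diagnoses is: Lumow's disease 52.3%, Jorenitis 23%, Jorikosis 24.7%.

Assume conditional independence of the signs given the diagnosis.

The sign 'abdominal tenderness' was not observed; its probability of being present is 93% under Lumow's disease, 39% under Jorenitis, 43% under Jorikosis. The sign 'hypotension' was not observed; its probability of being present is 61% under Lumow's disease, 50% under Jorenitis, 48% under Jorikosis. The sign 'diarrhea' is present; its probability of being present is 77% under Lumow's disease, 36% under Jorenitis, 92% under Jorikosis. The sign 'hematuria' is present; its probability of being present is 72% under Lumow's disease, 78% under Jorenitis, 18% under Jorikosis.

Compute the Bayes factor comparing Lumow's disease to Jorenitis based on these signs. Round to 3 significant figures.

0.177

Take the product of per-sign likelihoods under each hypothesis (using 1 − P(present | H) for each absent sign), then divide.
  Lumow's disease: (1 − 0.93) × (1 − 0.61) × 0.77 × 0.72 = 0.015135
  Jorenitis: (1 − 0.39) × (1 − 0.50) × 0.36 × 0.78 = 0.085644
Bayes factor = 0.015135 / 0.085644 ≈ 0.177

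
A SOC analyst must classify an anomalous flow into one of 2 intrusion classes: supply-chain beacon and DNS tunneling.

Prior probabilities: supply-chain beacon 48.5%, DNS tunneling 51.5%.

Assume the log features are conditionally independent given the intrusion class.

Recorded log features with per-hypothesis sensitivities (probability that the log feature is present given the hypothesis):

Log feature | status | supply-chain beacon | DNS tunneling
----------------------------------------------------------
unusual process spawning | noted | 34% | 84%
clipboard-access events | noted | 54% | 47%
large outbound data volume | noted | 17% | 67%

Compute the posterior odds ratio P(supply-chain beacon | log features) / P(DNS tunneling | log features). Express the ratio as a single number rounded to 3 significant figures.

0.111

Posterior odds equal prior odds times the likelihood ratio; only the two competing hypotheses matter.
  supply-chain beacon: 0.485 × 0.34 × 0.54 × 0.17 = 0.015138
  DNS tunneling: 0.515 × 0.84 × 0.47 × 0.67 = 0.13623
Posterior odds = 0.015138 / 0.13623 ≈ 0.111.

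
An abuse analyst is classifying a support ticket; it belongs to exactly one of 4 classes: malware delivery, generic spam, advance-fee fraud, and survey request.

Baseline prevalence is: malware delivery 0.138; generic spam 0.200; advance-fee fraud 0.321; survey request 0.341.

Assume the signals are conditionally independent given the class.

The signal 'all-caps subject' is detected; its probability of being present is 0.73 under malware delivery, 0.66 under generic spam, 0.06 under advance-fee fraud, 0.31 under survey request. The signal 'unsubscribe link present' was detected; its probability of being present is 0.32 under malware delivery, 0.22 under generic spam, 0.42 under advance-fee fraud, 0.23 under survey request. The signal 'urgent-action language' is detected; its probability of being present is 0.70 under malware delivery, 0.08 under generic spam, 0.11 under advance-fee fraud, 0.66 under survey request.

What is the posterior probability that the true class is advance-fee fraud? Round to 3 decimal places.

0.021

Multiply each prior by the joint likelihood of the signal pattern:
  malware delivery: 0.138 × 0.73 × 0.32 × 0.70 = 0.022566
  generic spam: 0.200 × 0.66 × 0.22 × 0.08 = 0.0023232
  advance-fee fraud: 0.321 × 0.06 × 0.42 × 0.11 = 0.00088981
  survey request: 0.341 × 0.31 × 0.23 × 0.66 = 0.016047
Marginal likelihood of the evidence = 0.041826.
P(advance-fee fraud | evidence) = 0.00088981 / 0.041826 ≈ 0.021.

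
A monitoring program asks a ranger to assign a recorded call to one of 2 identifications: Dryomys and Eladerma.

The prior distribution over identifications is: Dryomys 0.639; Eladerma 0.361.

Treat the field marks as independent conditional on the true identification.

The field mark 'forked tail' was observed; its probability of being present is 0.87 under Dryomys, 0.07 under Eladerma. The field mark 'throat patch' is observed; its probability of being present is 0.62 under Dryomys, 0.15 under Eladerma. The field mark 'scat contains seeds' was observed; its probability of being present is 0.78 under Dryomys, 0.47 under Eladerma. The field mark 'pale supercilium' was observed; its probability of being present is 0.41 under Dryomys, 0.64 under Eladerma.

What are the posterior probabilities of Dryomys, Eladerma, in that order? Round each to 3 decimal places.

0.990, 0.010

By Bayes' rule with conditional independence, the unnormalized weight for each hypothesis is prior × ∏ likelihoods:
  Dryomys: 0.639 × 0.87 × 0.62 × 0.78 × 0.41 = 0.11023
  Eladerma: 0.361 × 0.07 × 0.15 × 0.47 × 0.64 = 0.0011402
The unnormalized weights sum to 0.11137.
P(Dryomys | evidence) = 0.11023 / 0.11137 ≈ 0.990
P(Eladerma | evidence) = 0.0011402 / 0.11137 ≈ 0.010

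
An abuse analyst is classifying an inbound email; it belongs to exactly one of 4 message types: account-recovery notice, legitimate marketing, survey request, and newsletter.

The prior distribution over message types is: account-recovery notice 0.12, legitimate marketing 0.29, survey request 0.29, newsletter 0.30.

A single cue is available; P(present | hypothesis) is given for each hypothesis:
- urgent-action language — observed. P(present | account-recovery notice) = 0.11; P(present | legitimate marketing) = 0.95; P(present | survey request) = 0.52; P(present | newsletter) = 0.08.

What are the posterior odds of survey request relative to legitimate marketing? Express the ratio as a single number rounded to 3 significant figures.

0.547

Unnormalized posterior weight (prior times the cue likelihood) for each of the two hypotheses:
  survey request: 0.29 × 0.52 = 0.1508
  legitimate marketing: 0.29 × 0.95 = 0.2755
Posterior odds = 0.1508 / 0.2755 ≈ 0.547.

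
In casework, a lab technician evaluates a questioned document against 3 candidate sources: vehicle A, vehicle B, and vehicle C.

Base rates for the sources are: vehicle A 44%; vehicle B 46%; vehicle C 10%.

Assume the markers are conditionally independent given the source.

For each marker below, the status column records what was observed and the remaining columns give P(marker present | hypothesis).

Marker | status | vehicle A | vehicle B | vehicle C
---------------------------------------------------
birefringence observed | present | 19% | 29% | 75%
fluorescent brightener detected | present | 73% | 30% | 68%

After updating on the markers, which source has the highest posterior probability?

For each hypothesis, the unnormalized posterior weight is prior × product of the marker likelihoods:
  vehicle A: 0.44 × 0.19 × 0.73 = 0.061028
  vehicle B: 0.46 × 0.29 × 0.30 = 0.04002
  vehicle C: 0.10 × 0.75 × 0.68 = 0.051
The unnormalized weights sum to 0.15205.
P(vehicle A | evidence) ≈ 0.061028 / 0.15205 ≈ 0.401
P(vehicle B | evidence) ≈ 0.04002 / 0.15205 ≈ 0.263
P(vehicle C | evidence) ≈ 0.051 / 0.15205 ≈ 0.335
The largest is 0.401, so vehicle A is most probable.

vehicle A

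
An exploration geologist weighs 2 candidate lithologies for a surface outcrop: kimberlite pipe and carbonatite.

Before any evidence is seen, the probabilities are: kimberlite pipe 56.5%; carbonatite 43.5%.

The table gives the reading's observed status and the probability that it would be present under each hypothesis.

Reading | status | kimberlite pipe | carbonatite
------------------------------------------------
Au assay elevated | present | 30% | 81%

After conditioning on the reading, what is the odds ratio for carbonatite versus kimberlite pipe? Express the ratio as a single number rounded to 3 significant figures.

2.08

Unnormalized posterior weight (prior times the reading likelihood) for each of the two hypotheses:
  carbonatite: 0.435 × 0.81 = 0.35235
  kimberlite pipe: 0.565 × 0.30 = 0.1695
Odds(carbonatite : kimberlite pipe) = 0.35235 / 0.1695 ≈ 2.08.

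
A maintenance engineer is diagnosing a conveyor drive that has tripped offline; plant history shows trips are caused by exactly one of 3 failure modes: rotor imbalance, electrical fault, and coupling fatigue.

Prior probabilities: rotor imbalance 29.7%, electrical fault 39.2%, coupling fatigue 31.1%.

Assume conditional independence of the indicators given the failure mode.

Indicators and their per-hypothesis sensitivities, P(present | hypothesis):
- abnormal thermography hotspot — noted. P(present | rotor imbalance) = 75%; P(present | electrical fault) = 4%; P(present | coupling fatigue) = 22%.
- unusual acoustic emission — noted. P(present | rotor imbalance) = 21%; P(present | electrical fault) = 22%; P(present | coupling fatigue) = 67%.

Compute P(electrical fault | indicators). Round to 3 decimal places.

By Bayes' rule with conditional independence, the unnormalized weight for each hypothesis is prior × ∏ likelihoods:
  rotor imbalance: 0.297 × 0.75 × 0.21 = 0.046777
  electrical fault: 0.392 × 0.04 × 0.22 = 0.0034496
  coupling fatigue: 0.311 × 0.22 × 0.67 = 0.045841
Normalizing constant Z = 0.046777 + 0.0034496 + 0.045841 = 0.096069.
P(electrical fault | evidence) = 0.0034496 / 0.096069 ≈ 0.036.

0.036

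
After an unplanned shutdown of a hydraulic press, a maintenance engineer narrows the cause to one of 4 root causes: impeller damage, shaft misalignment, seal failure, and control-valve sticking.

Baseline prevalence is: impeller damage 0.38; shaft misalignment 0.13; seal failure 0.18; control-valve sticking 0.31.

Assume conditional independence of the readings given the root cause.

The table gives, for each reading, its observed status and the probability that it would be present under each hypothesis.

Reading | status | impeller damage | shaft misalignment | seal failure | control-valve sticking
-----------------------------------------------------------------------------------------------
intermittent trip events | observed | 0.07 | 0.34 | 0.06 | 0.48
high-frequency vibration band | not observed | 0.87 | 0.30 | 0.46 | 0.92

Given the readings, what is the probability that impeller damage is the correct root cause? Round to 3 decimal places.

0.066

By Bayes' rule with conditional independence, the unnormalized weight for each hypothesis is prior × ∏ likelihoods (using 1 − P(present | H) for each absent reading):
  impeller damage: 0.38 × 0.07 × (1 − 0.87) = 0.003458
  shaft misalignment: 0.13 × 0.34 × (1 − 0.30) = 0.03094
  seal failure: 0.18 × 0.06 × (1 − 0.46) = 0.005832
  control-valve sticking: 0.31 × 0.48 × (1 − 0.92) = 0.011904
Normalizing constant Z = 0.003458 + 0.03094 + 0.005832 + 0.011904 = 0.052134.
P(impeller damage | evidence) = 0.003458 / 0.052134 ≈ 0.066.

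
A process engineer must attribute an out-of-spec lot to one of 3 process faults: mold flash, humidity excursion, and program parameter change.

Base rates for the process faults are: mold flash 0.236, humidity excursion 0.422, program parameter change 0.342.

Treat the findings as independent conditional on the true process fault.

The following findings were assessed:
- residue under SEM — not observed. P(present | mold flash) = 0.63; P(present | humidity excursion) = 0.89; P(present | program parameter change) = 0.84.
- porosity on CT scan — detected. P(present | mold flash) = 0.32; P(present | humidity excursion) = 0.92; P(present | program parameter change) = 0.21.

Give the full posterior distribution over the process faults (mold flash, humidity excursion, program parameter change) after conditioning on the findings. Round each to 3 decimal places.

0.340, 0.520, 0.140

For each hypothesis, the unnormalized posterior weight is prior × product of the finding likelihoods (using 1 − P(present | H) for each absent finding):
  mold flash: 0.236 × (1 − 0.63) × 0.32 = 0.027942
  humidity excursion: 0.422 × (1 − 0.89) × 0.92 = 0.042706
  program parameter change: 0.342 × (1 − 0.84) × 0.21 = 0.011491
Normalizing constant Z = 0.027942 + 0.042706 + 0.011491 = 0.08214.
P(mold flash | evidence) = 0.027942 / 0.08214 ≈ 0.340
P(humidity excursion | evidence) = 0.042706 / 0.08214 ≈ 0.520
P(program parameter change | evidence) = 0.011491 / 0.08214 ≈ 0.140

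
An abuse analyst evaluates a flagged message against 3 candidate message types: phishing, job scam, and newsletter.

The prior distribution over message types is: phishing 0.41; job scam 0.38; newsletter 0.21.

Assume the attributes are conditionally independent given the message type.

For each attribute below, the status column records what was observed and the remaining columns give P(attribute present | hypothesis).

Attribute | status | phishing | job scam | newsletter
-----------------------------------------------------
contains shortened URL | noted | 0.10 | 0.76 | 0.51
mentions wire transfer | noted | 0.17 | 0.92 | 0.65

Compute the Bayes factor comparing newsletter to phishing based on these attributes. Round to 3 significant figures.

19.5

Joint likelihood of the attribute pattern under each hypothesis:
  newsletter: 0.51 × 0.65 = 0.3315
  phishing: 0.10 × 0.17 = 0.017
Bayes factor = 0.3315 / 0.017 ≈ 19.5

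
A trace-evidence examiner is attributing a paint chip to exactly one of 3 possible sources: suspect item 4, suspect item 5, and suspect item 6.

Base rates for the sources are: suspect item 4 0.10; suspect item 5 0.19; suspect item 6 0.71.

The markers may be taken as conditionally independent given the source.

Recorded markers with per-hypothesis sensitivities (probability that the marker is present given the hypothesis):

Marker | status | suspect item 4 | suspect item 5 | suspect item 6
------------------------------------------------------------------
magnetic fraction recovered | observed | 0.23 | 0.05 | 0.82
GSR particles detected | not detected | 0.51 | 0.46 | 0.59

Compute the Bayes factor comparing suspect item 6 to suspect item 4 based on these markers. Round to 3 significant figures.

2.98

Joint likelihood of the marker pattern under each hypothesis (using 1 − P(present | H) for each absent marker):
  suspect item 6: 0.82 × (1 − 0.59) = 0.3362
  suspect item 4: 0.23 × (1 − 0.51) = 0.1127
Bayes factor = 0.3362 / 0.1127 ≈ 2.98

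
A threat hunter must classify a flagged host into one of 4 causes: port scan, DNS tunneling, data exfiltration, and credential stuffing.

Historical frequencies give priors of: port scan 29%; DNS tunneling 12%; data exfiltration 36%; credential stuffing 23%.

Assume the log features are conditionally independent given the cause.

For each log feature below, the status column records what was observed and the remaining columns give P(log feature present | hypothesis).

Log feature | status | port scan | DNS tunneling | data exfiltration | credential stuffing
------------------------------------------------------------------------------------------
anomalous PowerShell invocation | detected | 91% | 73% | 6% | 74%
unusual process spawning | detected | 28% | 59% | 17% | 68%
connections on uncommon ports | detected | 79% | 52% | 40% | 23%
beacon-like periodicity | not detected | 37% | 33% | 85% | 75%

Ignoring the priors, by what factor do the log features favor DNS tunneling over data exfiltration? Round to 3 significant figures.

Joint likelihood of the log feature pattern under each hypothesis (using 1 − P(present | H) for each absent log feature):
  DNS tunneling: 0.73 × 0.59 × 0.52 × (1 − 0.33) = 0.15006
  data exfiltration: 0.06 × 0.17 × 0.40 × (1 − 0.85) = 0.000612
Bayes factor = 0.15006 / 0.000612 ≈ 245

245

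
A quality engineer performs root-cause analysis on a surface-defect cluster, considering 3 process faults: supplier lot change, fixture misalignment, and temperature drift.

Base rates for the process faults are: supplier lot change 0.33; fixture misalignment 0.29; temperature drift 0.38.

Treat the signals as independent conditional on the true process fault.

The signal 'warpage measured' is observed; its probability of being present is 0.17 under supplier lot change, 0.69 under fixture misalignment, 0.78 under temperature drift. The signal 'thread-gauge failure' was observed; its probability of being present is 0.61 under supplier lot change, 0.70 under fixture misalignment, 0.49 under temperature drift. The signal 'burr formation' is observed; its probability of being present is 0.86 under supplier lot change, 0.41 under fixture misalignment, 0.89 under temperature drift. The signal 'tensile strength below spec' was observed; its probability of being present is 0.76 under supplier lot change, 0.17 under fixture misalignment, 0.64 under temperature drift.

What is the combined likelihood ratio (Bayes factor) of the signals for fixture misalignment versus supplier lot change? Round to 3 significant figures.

0.497

Joint likelihood of the signal pattern under each hypothesis:
  fixture misalignment: 0.69 × 0.70 × 0.41 × 0.17 = 0.033665
  supplier lot change: 0.17 × 0.61 × 0.86 × 0.76 = 0.067778
Bayes factor = 0.033665 / 0.067778 ≈ 0.497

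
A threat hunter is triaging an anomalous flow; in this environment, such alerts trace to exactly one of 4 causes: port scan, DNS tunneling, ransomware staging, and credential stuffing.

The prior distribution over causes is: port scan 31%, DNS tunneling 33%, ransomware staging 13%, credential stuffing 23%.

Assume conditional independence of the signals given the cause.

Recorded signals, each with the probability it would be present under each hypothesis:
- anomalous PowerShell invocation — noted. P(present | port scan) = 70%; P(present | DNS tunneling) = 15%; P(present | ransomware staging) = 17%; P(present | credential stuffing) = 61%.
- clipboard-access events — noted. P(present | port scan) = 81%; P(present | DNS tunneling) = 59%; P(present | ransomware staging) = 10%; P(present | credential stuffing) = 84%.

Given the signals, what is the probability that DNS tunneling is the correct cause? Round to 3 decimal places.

0.090

By Bayes' rule with conditional independence, the unnormalized weight for each hypothesis is prior × ∏ likelihoods:
  port scan: 0.31 × 0.70 × 0.81 = 0.17577
  DNS tunneling: 0.33 × 0.15 × 0.59 = 0.029205
  ransomware staging: 0.13 × 0.17 × 0.10 = 0.00221
  credential stuffing: 0.23 × 0.61 × 0.84 = 0.11785
Marginal likelihood of the evidence = 0.32504.
P(DNS tunneling | evidence) = 0.029205 / 0.32504 ≈ 0.090.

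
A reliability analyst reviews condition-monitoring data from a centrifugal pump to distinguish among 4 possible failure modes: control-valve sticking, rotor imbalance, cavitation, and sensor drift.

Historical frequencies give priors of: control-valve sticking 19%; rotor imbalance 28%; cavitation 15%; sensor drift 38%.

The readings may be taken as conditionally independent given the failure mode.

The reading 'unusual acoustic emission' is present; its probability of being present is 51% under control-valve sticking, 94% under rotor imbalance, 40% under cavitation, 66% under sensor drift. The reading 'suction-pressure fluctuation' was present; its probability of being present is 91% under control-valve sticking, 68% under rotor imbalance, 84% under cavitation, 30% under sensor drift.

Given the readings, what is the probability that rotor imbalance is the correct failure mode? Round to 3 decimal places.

Multiply each prior by the joint likelihood of the reading pattern:
  control-valve sticking: 0.19 × 0.51 × 0.91 = 0.088179
  rotor imbalance: 0.28 × 0.94 × 0.68 = 0.17898
  cavitation: 0.15 × 0.40 × 0.84 = 0.0504
  sensor drift: 0.38 × 0.66 × 0.30 = 0.07524
Normalizing constant Z = 0.088179 + 0.17898 + 0.0504 + 0.07524 = 0.3928.
P(rotor imbalance | evidence) = 0.17898 / 0.3928 ≈ 0.456.

0.456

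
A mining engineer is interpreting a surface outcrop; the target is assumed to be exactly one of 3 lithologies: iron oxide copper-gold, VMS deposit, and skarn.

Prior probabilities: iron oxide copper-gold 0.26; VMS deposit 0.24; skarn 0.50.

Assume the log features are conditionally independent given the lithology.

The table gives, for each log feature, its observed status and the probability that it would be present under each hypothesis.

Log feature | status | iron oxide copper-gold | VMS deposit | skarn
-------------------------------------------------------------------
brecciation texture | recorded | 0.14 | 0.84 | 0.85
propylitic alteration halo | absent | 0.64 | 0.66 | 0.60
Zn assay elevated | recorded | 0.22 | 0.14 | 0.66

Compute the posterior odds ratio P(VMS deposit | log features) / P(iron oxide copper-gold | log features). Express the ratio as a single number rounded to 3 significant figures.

Posterior odds equal prior odds times the likelihood ratio; only the two competing hypotheses matter (using 1 − P(present | H) for each absent log feature).
  VMS deposit: 0.24 × 0.84 × (1 − 0.66) × 0.14 = 0.0095962
  iron oxide copper-gold: 0.26 × 0.14 × (1 − 0.64) × 0.22 = 0.0028829
Posterior odds = 0.0095962 / 0.0028829 ≈ 3.33.

3.33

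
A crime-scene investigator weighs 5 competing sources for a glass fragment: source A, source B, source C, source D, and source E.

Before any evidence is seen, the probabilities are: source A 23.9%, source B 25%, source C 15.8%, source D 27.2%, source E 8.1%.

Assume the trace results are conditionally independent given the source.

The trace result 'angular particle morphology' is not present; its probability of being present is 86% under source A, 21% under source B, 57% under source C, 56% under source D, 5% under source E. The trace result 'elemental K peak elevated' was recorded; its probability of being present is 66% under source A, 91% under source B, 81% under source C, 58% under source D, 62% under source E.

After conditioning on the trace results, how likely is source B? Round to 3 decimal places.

For each hypothesis, the unnormalized posterior weight is prior × product of the trace result likelihoods (using 1 − P(present | H) for each absent trace result):
  source A: 0.239 × (1 − 0.86) × 0.66 = 0.022084
  source B: 0.250 × (1 − 0.21) × 0.91 = 0.17973
  source C: 0.158 × (1 − 0.57) × 0.81 = 0.055031
  source D: 0.272 × (1 − 0.56) × 0.58 = 0.069414
  source E: 0.081 × (1 − 0.05) × 0.62 = 0.047709
The unnormalized weights sum to 0.37396.
P(source B | evidence) = 0.17973 / 0.37396 ≈ 0.481.

0.481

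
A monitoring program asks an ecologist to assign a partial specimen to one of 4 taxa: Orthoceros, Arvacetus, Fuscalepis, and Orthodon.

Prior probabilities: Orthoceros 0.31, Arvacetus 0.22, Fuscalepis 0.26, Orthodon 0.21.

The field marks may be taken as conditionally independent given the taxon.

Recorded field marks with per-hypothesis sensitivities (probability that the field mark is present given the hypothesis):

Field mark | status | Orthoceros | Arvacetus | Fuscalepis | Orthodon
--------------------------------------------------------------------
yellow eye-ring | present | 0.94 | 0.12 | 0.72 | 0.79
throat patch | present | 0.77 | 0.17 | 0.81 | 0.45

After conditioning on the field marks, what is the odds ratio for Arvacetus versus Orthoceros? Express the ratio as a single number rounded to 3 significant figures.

Posterior odds equal prior odds times the likelihood ratio; only the two competing hypotheses matter.
  Arvacetus: 0.22 × 0.12 × 0.17 = 0.004488
  Orthoceros: 0.31 × 0.94 × 0.77 = 0.22438
Odds(Arvacetus : Orthoceros) = 0.004488 / 0.22438 ≈ 0.0200.

0.0200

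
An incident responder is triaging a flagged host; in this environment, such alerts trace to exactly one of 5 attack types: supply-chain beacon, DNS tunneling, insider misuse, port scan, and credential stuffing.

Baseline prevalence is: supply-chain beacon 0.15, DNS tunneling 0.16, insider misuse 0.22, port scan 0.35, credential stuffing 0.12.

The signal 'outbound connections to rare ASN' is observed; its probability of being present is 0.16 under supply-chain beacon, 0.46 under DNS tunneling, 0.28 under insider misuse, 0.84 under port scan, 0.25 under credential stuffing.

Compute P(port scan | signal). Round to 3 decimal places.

Multiply each prior by the likelihood of the signal:
  supply-chain beacon: 0.15 × 0.16 = 0.024
  DNS tunneling: 0.16 × 0.46 = 0.0736
  insider misuse: 0.22 × 0.28 = 0.0616
  port scan: 0.35 × 0.84 = 0.294
  credential stuffing: 0.12 × 0.25 = 0.03
The unnormalized weights sum to 0.4832.
P(port scan | evidence) = 0.294 / 0.4832 ≈ 0.608.

0.608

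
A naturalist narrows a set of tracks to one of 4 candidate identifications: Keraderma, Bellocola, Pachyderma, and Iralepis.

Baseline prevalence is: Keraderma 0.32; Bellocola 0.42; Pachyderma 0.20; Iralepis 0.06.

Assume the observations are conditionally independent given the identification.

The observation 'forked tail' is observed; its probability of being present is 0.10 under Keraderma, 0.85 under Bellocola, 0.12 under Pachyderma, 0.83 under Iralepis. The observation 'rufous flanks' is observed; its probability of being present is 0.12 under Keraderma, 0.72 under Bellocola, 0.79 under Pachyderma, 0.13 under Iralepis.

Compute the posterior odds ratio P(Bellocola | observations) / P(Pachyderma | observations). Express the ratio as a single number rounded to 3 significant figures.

13.6

Posterior odds equal prior odds times the likelihood ratio; only the two competing hypotheses matter.
  Bellocola: 0.42 × 0.85 × 0.72 = 0.25704
  Pachyderma: 0.20 × 0.12 × 0.79 = 0.01896
Odds(Bellocola : Pachyderma) = 0.25704 / 0.01896 ≈ 13.6.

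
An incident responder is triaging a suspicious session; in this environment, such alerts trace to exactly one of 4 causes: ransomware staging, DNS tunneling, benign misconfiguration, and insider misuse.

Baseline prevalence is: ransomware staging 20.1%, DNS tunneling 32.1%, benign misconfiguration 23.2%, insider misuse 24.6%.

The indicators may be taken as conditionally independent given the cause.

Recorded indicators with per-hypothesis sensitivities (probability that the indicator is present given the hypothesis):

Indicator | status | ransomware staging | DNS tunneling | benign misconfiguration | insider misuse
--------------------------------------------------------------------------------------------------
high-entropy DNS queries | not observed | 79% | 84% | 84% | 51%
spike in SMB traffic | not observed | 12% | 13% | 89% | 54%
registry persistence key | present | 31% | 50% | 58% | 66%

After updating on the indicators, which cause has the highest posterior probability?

insider misuse

By Bayes' rule with conditional independence, the unnormalized weight for each hypothesis is prior × ∏ likelihoods (using 1 − P(present | H) for each absent indicator):
  ransomware staging: 0.201 × (1 − 0.79) × (1 − 0.12) × 0.31 = 0.011515
  DNS tunneling: 0.321 × (1 − 0.84) × (1 − 0.13) × 0.50 = 0.022342
  benign misconfiguration: 0.232 × (1 − 0.84) × (1 − 0.89) × 0.58 = 0.0023683
  insider misuse: 0.246 × (1 − 0.51) × (1 − 0.54) × 0.66 = 0.036596
Normalizing constant Z = 0.011515 + 0.022342 + 0.0023683 + 0.036596 = 0.072821.
P(ransomware staging | evidence) ≈ 0.011515 / 0.072821 ≈ 0.158
P(DNS tunneling | evidence) ≈ 0.022342 / 0.072821 ≈ 0.307
P(benign misconfiguration | evidence) ≈ 0.0023683 / 0.072821 ≈ 0.033
P(insider misuse | evidence) ≈ 0.036596 / 0.072821 ≈ 0.503
The largest is 0.503, so insider misuse is most probable.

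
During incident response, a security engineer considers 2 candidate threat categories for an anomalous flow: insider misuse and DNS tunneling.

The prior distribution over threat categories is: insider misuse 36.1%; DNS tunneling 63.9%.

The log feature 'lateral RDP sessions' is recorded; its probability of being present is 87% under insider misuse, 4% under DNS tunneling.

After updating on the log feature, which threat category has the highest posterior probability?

By Bayes' rule, the unnormalized weight for each hypothesis is prior × likelihood:
  insider misuse: 0.361 × 0.87 = 0.31407
  DNS tunneling: 0.639 × 0.04 = 0.02556
Normalizing constant Z = 0.31407 + 0.02556 = 0.33963.
P(insider misuse | evidence) ≈ 0.31407 / 0.33963 ≈ 0.925
P(DNS tunneling | evidence) ≈ 0.02556 / 0.33963 ≈ 0.075
The largest is 0.925, so insider misuse is most probable.

insider misuse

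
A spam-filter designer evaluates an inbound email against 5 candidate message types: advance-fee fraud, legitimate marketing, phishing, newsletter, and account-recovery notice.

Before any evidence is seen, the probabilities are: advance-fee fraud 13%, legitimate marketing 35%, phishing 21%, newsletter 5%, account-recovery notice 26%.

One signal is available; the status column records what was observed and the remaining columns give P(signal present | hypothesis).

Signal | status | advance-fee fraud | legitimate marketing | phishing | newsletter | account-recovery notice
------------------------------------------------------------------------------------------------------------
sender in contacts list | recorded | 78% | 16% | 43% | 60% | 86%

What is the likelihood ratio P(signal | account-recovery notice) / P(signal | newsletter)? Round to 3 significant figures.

1.43

Likelihood of this signal under each hypothesis:
  account-recovery notice: 0.86
  newsletter: 0.6
Bayes factor = 0.86 / 0.6 ≈ 1.43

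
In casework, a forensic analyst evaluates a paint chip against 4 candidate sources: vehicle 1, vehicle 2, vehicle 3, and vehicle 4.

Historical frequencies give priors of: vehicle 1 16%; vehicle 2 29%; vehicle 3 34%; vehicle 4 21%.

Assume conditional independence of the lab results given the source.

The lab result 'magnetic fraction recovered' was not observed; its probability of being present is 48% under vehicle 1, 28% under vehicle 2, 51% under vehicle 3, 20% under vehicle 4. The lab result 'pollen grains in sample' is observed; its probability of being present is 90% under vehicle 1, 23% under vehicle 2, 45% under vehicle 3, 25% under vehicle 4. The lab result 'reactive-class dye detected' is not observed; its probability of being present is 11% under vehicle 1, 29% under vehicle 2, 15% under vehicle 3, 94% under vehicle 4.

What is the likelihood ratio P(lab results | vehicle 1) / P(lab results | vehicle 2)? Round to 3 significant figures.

3.54

Take the product of per-lab result likelihoods under each hypothesis (using 1 − P(present | H) for each absent lab result), then divide.
  vehicle 1: (1 − 0.48) × 0.90 × (1 − 0.11) = 0.41652
  vehicle 2: (1 − 0.28) × 0.23 × (1 − 0.29) = 0.11758
Bayes factor = 0.41652 / 0.11758 ≈ 3.54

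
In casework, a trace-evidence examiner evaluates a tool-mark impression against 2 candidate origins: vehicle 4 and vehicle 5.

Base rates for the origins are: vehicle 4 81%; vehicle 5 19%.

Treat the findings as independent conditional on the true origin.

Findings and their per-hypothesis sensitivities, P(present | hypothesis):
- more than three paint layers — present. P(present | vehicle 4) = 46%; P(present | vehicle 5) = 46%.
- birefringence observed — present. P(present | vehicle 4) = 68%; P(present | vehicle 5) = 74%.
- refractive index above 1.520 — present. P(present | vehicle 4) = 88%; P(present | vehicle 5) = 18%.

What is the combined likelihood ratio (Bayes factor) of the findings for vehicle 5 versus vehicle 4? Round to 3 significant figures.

Joint likelihood of the evidence pattern under each hypothesis:
  vehicle 5: 0.46 × 0.74 × 0.18 = 0.061272
  vehicle 4: 0.46 × 0.68 × 0.88 = 0.27526
Bayes factor = 0.061272 / 0.27526 ≈ 0.223

0.223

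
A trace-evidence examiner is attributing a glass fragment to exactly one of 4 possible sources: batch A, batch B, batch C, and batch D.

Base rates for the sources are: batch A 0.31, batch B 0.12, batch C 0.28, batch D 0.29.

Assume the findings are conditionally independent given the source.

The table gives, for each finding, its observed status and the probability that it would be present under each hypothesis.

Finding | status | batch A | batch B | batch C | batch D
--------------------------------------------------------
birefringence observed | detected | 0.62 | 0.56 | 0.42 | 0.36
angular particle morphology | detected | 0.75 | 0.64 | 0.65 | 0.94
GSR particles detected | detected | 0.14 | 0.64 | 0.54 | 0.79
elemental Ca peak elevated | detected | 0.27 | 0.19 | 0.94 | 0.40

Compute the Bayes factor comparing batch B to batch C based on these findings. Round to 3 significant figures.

The Bayes factor is the ratio of the joint likelihoods of the evidence pattern under the two hypotheses.
  batch B: 0.56 × 0.64 × 0.64 × 0.19 = 0.043581
  batch C: 0.42 × 0.65 × 0.54 × 0.94 = 0.13857
Bayes factor = 0.043581 / 0.13857 ≈ 0.314

0.314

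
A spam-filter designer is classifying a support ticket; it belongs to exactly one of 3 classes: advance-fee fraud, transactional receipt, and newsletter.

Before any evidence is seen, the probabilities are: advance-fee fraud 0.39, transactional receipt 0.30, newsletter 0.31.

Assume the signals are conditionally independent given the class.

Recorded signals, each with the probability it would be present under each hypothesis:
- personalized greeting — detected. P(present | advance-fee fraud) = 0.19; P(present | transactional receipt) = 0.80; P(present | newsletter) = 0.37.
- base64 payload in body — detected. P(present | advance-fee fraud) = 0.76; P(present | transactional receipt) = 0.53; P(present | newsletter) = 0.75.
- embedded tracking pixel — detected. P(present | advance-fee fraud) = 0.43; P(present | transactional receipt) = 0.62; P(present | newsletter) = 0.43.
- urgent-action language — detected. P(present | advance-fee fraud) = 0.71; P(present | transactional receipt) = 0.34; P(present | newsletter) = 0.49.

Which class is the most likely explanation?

transactional receipt

By Bayes' rule with conditional independence, the unnormalized weight for each hypothesis is prior × ∏ likelihoods:
  advance-fee fraud: 0.39 × 0.19 × 0.76 × 0.43 × 0.71 = 0.017193
  transactional receipt: 0.30 × 0.80 × 0.53 × 0.62 × 0.34 = 0.026814
  newsletter: 0.31 × 0.37 × 0.75 × 0.43 × 0.49 = 0.018125
The unnormalized weights sum to 0.062133.
P(advance-fee fraud | evidence) ≈ 0.017193 / 0.062133 ≈ 0.277
P(transactional receipt | evidence) ≈ 0.026814 / 0.062133 ≈ 0.432
P(newsletter | evidence) ≈ 0.018125 / 0.062133 ≈ 0.292
The largest is 0.432, so transactional receipt is most probable.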